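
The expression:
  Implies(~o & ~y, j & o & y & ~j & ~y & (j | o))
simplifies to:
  o | y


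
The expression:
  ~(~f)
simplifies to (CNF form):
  f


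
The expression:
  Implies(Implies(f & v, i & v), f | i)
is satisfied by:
  {i: True, f: True}
  {i: True, f: False}
  {f: True, i: False}


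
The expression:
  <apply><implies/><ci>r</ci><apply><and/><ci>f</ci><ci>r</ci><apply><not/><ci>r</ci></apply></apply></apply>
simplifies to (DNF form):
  <apply><not/><ci>r</ci></apply>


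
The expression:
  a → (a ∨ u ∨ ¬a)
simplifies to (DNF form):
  True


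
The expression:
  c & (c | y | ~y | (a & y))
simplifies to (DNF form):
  c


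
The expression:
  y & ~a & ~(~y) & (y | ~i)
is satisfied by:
  {y: True, a: False}


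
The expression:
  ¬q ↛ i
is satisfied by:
  {i: True, q: False}
  {q: False, i: False}
  {q: True, i: True}


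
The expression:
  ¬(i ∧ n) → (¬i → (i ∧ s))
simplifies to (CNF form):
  i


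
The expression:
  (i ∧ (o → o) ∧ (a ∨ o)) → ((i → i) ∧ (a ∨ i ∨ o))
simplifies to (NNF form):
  True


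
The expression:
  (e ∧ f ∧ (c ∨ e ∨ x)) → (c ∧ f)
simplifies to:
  c ∨ ¬e ∨ ¬f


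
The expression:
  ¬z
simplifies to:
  ¬z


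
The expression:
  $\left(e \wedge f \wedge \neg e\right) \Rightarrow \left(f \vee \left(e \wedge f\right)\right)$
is always true.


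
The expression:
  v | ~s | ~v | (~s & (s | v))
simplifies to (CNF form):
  True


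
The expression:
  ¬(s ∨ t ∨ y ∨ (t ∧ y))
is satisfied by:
  {y: False, t: False, s: False}


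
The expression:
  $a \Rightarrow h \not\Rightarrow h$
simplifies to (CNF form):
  $\neg a$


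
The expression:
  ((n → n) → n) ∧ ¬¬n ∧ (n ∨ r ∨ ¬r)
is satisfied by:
  {n: True}


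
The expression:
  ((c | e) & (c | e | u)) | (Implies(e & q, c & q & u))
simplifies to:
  True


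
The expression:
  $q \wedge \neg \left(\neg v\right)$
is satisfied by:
  {q: True, v: True}


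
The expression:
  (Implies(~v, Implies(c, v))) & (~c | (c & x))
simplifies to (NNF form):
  ~c | (v & x)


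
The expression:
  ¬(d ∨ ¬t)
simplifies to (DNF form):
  t ∧ ¬d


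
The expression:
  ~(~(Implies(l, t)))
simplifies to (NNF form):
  t | ~l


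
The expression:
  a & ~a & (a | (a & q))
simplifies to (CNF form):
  False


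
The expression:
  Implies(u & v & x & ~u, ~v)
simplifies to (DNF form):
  True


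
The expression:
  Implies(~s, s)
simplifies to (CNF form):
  s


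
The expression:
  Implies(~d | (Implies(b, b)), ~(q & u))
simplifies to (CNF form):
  ~q | ~u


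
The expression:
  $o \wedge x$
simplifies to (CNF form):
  $o \wedge x$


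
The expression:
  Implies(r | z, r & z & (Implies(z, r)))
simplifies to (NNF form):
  (r & z) | (~r & ~z)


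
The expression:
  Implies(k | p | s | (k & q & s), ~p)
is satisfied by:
  {p: False}


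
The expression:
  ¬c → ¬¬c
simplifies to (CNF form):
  c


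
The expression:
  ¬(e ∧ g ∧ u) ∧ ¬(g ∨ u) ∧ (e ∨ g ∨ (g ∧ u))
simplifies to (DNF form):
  e ∧ ¬g ∧ ¬u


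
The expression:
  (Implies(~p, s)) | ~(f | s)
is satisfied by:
  {p: True, s: True, f: False}
  {p: True, s: False, f: False}
  {s: True, p: False, f: False}
  {p: False, s: False, f: False}
  {f: True, p: True, s: True}
  {f: True, p: True, s: False}
  {f: True, s: True, p: False}


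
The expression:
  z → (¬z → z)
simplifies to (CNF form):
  True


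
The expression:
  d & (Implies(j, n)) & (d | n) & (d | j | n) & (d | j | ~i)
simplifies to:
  d & (n | ~j)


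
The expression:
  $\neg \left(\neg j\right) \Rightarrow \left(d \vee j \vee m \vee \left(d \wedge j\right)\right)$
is always true.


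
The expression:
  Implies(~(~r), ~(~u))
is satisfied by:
  {u: True, r: False}
  {r: False, u: False}
  {r: True, u: True}


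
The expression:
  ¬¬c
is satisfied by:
  {c: True}


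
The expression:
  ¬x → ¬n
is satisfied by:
  {x: True, n: False}
  {n: False, x: False}
  {n: True, x: True}


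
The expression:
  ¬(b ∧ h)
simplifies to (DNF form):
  ¬b ∨ ¬h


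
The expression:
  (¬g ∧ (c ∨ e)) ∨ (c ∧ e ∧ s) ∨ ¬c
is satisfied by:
  {e: True, s: True, g: False, c: False}
  {e: True, s: False, g: False, c: False}
  {s: True, e: False, g: False, c: False}
  {e: False, s: False, g: False, c: False}
  {e: True, c: True, s: True, g: False}
  {e: True, c: True, s: False, g: False}
  {c: True, s: True, e: False, g: False}
  {c: True, e: False, s: False, g: False}
  {e: True, g: True, s: True, c: False}
  {e: True, g: True, s: False, c: False}
  {g: True, s: True, e: False, c: False}
  {g: True, e: False, s: False, c: False}
  {e: True, c: True, g: True, s: True}


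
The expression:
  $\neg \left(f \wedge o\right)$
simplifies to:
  $\neg f \vee \neg o$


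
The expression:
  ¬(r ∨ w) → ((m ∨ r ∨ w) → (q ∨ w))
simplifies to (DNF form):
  q ∨ r ∨ w ∨ ¬m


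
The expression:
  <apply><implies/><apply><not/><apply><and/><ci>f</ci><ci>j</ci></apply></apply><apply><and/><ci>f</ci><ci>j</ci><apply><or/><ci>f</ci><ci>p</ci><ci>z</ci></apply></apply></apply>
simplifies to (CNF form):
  <apply><and/><ci>f</ci><ci>j</ci></apply>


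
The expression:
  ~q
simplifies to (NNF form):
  ~q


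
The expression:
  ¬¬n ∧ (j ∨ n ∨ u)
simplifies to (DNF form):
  n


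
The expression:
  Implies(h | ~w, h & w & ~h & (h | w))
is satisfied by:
  {w: True, h: False}


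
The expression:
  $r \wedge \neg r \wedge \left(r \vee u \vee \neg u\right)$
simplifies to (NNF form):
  $\text{False}$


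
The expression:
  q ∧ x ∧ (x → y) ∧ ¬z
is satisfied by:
  {x: True, y: True, q: True, z: False}


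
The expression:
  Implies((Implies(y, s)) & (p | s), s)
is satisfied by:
  {y: True, s: True, p: False}
  {y: True, p: False, s: False}
  {s: True, p: False, y: False}
  {s: False, p: False, y: False}
  {y: True, s: True, p: True}
  {y: True, p: True, s: False}
  {s: True, p: True, y: False}


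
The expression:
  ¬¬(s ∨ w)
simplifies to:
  s ∨ w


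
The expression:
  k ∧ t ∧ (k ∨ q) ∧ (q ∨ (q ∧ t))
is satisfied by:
  {t: True, q: True, k: True}


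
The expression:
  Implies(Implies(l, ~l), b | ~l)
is always true.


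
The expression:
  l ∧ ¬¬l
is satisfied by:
  {l: True}


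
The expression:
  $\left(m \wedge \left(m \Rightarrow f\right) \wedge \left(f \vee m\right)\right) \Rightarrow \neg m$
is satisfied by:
  {m: False, f: False}
  {f: True, m: False}
  {m: True, f: False}


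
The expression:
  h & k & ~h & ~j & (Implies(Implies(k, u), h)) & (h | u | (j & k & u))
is never true.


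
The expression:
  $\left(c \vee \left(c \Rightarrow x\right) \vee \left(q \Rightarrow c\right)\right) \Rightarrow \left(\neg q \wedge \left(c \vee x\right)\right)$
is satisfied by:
  {x: True, c: True, q: False}
  {x: True, q: False, c: False}
  {c: True, q: False, x: False}


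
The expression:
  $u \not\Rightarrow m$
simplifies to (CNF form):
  $u \wedge \neg m$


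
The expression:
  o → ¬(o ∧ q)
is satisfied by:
  {o: False, q: False}
  {q: True, o: False}
  {o: True, q: False}


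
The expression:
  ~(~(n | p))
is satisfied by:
  {n: True, p: True}
  {n: True, p: False}
  {p: True, n: False}


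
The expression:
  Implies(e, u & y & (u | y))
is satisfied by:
  {u: True, y: True, e: False}
  {u: True, y: False, e: False}
  {y: True, u: False, e: False}
  {u: False, y: False, e: False}
  {u: True, e: True, y: True}


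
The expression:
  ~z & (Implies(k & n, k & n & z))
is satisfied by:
  {z: False, k: False, n: False}
  {n: True, z: False, k: False}
  {k: True, z: False, n: False}


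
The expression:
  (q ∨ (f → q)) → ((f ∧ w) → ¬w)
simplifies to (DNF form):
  ¬f ∨ ¬q ∨ ¬w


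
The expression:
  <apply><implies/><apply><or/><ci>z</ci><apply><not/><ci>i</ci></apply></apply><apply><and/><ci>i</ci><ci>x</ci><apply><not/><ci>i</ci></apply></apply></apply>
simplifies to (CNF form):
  <apply><and/><ci>i</ci><apply><not/><ci>z</ci></apply></apply>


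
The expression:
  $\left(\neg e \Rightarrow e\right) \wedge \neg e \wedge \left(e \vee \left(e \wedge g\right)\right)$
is never true.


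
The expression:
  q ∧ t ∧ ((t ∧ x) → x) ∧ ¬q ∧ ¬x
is never true.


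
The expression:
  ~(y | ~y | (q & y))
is never true.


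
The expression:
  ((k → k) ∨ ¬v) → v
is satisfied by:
  {v: True}


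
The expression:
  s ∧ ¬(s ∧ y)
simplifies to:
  s ∧ ¬y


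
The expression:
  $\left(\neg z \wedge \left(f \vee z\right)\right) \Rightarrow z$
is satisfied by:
  {z: True, f: False}
  {f: False, z: False}
  {f: True, z: True}


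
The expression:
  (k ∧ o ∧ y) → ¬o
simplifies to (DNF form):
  ¬k ∨ ¬o ∨ ¬y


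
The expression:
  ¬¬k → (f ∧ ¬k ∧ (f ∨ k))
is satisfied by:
  {k: False}


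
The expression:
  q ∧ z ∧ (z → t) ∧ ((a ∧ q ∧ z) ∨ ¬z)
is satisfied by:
  {t: True, z: True, a: True, q: True}


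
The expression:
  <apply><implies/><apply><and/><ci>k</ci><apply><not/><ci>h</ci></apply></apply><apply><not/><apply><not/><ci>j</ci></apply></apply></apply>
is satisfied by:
  {h: True, j: True, k: False}
  {h: True, j: False, k: False}
  {j: True, h: False, k: False}
  {h: False, j: False, k: False}
  {h: True, k: True, j: True}
  {h: True, k: True, j: False}
  {k: True, j: True, h: False}


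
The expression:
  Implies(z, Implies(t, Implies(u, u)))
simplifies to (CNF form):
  True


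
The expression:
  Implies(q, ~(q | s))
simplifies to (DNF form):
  ~q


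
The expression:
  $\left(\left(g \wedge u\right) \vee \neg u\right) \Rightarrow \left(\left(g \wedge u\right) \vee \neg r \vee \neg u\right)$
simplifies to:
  $\text{True}$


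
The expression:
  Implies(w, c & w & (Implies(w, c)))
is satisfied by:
  {c: True, w: False}
  {w: False, c: False}
  {w: True, c: True}


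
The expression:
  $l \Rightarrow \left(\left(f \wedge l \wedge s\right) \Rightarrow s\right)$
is always true.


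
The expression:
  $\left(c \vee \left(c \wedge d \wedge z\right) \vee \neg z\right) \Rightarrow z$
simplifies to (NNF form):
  $z$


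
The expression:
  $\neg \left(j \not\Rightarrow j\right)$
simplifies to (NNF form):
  $\text{True}$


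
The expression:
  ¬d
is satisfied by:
  {d: False}


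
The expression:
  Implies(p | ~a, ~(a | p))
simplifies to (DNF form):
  ~p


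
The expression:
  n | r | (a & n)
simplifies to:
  n | r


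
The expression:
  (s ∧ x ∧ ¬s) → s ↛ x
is always true.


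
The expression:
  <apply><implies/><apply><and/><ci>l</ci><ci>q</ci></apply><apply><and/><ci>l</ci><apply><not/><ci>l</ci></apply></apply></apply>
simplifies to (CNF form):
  <apply><or/><apply><not/><ci>l</ci></apply><apply><not/><ci>q</ci></apply></apply>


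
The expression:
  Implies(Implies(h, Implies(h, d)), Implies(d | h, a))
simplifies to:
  a | ~d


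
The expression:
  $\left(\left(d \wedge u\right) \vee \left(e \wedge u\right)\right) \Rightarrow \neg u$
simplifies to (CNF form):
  $\left(\neg d \vee \neg u\right) \wedge \left(\neg e \vee \neg u\right)$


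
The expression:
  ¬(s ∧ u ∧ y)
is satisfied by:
  {s: False, u: False, y: False}
  {y: True, s: False, u: False}
  {u: True, s: False, y: False}
  {y: True, u: True, s: False}
  {s: True, y: False, u: False}
  {y: True, s: True, u: False}
  {u: True, s: True, y: False}


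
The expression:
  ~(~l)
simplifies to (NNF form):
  l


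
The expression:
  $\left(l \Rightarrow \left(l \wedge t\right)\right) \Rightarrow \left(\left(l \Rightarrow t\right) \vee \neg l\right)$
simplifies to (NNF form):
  $\text{True}$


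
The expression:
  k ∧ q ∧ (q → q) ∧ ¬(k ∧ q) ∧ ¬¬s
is never true.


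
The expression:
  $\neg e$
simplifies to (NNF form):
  $\neg e$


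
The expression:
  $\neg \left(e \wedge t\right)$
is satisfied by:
  {e: False, t: False}
  {t: True, e: False}
  {e: True, t: False}


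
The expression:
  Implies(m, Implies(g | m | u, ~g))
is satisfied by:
  {g: False, m: False}
  {m: True, g: False}
  {g: True, m: False}


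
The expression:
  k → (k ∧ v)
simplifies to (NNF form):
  v ∨ ¬k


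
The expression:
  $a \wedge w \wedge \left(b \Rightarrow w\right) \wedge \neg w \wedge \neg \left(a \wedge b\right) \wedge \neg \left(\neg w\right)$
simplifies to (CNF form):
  $\text{False}$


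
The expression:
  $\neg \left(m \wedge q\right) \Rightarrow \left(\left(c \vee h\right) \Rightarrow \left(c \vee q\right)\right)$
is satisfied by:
  {q: True, c: True, h: False}
  {q: True, h: False, c: False}
  {c: True, h: False, q: False}
  {c: False, h: False, q: False}
  {q: True, c: True, h: True}
  {q: True, h: True, c: False}
  {c: True, h: True, q: False}


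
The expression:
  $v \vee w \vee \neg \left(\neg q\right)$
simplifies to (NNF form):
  $q \vee v \vee w$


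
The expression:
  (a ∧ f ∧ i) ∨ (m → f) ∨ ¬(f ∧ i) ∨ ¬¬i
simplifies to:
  True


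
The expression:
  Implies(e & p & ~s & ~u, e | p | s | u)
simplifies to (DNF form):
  True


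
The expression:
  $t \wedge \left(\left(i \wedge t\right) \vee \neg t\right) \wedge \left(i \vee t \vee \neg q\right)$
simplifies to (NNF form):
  $i \wedge t$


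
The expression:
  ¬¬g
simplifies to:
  g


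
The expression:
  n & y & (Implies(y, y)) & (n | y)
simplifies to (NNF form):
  n & y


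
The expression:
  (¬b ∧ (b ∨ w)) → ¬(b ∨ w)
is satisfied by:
  {b: True, w: False}
  {w: False, b: False}
  {w: True, b: True}


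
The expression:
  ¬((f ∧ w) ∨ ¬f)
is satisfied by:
  {f: True, w: False}


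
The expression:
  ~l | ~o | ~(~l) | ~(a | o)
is always true.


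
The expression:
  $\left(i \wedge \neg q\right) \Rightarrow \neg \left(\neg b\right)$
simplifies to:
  $b \vee q \vee \neg i$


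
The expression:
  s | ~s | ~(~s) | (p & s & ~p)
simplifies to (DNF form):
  True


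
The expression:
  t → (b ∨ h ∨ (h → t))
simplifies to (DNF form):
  True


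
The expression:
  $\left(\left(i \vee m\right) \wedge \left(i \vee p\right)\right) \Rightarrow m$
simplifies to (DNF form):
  $m \vee \neg i$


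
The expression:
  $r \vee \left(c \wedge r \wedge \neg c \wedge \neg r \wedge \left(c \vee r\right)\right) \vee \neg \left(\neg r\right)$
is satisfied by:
  {r: True}


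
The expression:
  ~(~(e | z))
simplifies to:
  e | z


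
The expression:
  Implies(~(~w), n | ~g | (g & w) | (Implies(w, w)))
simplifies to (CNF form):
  True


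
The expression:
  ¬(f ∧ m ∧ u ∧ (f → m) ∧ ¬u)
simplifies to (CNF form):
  True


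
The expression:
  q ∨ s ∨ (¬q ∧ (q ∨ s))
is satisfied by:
  {q: True, s: True}
  {q: True, s: False}
  {s: True, q: False}


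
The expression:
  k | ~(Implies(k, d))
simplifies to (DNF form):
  k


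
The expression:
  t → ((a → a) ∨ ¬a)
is always true.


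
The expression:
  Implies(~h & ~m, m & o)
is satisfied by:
  {m: True, h: True}
  {m: True, h: False}
  {h: True, m: False}


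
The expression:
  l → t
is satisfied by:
  {t: True, l: False}
  {l: False, t: False}
  {l: True, t: True}


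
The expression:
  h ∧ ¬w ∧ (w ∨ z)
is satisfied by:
  {h: True, z: True, w: False}


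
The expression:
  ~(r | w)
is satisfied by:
  {r: False, w: False}


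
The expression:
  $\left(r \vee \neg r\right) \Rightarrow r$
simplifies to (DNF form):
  $r$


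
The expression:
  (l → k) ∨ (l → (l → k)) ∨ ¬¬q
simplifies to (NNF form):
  k ∨ q ∨ ¬l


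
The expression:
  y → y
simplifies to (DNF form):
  True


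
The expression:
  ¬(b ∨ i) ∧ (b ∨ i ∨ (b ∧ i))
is never true.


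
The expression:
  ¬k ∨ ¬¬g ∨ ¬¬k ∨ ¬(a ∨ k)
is always true.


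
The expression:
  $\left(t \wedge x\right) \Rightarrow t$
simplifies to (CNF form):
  $\text{True}$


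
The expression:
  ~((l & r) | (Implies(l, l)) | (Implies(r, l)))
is never true.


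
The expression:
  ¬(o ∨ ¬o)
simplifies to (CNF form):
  False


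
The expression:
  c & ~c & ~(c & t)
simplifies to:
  False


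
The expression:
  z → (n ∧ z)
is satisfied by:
  {n: True, z: False}
  {z: False, n: False}
  {z: True, n: True}


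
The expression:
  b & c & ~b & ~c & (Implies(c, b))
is never true.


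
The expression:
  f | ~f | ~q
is always true.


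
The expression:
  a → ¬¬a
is always true.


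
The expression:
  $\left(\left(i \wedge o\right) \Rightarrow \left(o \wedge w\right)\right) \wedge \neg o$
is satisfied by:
  {o: False}


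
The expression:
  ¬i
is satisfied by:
  {i: False}


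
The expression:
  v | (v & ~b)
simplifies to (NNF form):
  v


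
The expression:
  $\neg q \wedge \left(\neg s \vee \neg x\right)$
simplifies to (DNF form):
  $\left(\neg q \wedge \neg s\right) \vee \left(\neg q \wedge \neg x\right)$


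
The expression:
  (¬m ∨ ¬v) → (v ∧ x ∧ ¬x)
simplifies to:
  m ∧ v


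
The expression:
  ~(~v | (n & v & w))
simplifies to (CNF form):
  v & (~n | ~w)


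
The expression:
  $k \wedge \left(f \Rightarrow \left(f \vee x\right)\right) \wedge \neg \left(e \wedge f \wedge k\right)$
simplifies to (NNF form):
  $k \wedge \left(\neg e \vee \neg f\right)$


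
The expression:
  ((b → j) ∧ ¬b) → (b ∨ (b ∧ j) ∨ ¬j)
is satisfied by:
  {b: True, j: False}
  {j: False, b: False}
  {j: True, b: True}


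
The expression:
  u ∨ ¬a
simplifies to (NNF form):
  u ∨ ¬a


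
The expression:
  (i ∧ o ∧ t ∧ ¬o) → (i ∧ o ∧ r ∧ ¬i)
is always true.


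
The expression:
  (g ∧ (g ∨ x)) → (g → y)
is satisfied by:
  {y: True, g: False}
  {g: False, y: False}
  {g: True, y: True}


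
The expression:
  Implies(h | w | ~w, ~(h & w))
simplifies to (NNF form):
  ~h | ~w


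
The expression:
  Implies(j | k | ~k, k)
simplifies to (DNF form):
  k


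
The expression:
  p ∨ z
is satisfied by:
  {z: True, p: True}
  {z: True, p: False}
  {p: True, z: False}


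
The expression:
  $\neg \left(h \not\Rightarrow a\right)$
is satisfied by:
  {a: True, h: False}
  {h: False, a: False}
  {h: True, a: True}


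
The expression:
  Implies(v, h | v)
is always true.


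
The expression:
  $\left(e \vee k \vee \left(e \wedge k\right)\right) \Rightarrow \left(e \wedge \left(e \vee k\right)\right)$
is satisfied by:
  {e: True, k: False}
  {k: False, e: False}
  {k: True, e: True}


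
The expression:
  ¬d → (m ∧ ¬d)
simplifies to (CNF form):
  d ∨ m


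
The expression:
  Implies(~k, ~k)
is always true.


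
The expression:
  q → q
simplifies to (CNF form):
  True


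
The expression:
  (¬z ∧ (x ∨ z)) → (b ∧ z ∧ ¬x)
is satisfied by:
  {z: True, x: False}
  {x: False, z: False}
  {x: True, z: True}


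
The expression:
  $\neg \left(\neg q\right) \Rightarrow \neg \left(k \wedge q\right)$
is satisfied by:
  {k: False, q: False}
  {q: True, k: False}
  {k: True, q: False}


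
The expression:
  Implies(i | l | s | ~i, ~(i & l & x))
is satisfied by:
  {l: False, x: False, i: False}
  {i: True, l: False, x: False}
  {x: True, l: False, i: False}
  {i: True, x: True, l: False}
  {l: True, i: False, x: False}
  {i: True, l: True, x: False}
  {x: True, l: True, i: False}


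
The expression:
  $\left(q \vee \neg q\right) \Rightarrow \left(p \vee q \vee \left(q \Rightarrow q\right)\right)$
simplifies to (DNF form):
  $\text{True}$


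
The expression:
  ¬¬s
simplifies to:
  s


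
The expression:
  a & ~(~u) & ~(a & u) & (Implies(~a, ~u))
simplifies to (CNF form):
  False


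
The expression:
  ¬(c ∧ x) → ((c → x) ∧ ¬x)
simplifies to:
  (c ∧ x) ∨ (¬c ∧ ¬x)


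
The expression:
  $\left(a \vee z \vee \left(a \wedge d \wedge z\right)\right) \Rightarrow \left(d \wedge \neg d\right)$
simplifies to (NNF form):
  $\neg a \wedge \neg z$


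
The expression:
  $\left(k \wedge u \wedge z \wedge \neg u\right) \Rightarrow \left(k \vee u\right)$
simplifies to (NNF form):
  $\text{True}$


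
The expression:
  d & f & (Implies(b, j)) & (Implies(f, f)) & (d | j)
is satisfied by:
  {j: True, d: True, f: True, b: False}
  {d: True, f: True, j: False, b: False}
  {b: True, j: True, d: True, f: True}


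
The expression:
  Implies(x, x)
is always true.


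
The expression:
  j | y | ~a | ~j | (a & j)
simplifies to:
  True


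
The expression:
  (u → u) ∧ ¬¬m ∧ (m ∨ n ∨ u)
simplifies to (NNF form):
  m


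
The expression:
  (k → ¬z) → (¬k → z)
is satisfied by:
  {k: True, z: True}
  {k: True, z: False}
  {z: True, k: False}


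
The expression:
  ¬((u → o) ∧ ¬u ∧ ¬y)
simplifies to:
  u ∨ y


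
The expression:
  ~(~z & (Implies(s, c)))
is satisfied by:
  {z: True, s: True, c: False}
  {z: True, c: False, s: False}
  {z: True, s: True, c: True}
  {z: True, c: True, s: False}
  {s: True, c: False, z: False}


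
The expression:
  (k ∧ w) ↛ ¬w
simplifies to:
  k ∧ w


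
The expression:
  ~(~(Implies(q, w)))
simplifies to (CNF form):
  w | ~q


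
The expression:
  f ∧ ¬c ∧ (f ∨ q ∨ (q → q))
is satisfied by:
  {f: True, c: False}


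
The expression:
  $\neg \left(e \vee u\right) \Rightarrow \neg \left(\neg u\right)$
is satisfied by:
  {e: True, u: True}
  {e: True, u: False}
  {u: True, e: False}


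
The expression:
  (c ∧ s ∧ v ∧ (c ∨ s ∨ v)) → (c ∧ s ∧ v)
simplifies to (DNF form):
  True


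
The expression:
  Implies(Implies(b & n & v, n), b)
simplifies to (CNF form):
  b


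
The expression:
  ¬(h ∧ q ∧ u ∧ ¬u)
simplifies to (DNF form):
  True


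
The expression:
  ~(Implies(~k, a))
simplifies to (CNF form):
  ~a & ~k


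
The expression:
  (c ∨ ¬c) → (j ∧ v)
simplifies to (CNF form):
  j ∧ v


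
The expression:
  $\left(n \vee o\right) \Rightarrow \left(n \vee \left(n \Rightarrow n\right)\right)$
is always true.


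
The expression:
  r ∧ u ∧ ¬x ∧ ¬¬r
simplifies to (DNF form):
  r ∧ u ∧ ¬x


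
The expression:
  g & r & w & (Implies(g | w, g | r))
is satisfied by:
  {r: True, w: True, g: True}


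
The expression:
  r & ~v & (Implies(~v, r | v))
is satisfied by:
  {r: True, v: False}


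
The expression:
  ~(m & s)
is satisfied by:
  {s: False, m: False}
  {m: True, s: False}
  {s: True, m: False}


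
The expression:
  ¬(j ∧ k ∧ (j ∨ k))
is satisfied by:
  {k: False, j: False}
  {j: True, k: False}
  {k: True, j: False}


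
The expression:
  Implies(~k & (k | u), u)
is always true.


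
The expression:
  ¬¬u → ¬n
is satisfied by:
  {u: False, n: False}
  {n: True, u: False}
  {u: True, n: False}


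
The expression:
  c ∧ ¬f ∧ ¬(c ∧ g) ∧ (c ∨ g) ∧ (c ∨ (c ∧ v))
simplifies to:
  c ∧ ¬f ∧ ¬g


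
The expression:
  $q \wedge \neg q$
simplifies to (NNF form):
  $\text{False}$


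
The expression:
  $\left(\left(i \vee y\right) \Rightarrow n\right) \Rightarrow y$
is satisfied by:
  {y: True, i: True, n: False}
  {y: True, i: False, n: False}
  {y: True, n: True, i: True}
  {y: True, n: True, i: False}
  {i: True, n: False, y: False}


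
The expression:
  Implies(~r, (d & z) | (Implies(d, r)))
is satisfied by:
  {r: True, z: True, d: False}
  {r: True, z: False, d: False}
  {z: True, r: False, d: False}
  {r: False, z: False, d: False}
  {r: True, d: True, z: True}
  {r: True, d: True, z: False}
  {d: True, z: True, r: False}


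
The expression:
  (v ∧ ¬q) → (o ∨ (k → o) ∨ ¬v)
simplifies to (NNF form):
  o ∨ q ∨ ¬k ∨ ¬v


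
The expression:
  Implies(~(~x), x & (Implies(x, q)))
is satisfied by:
  {q: True, x: False}
  {x: False, q: False}
  {x: True, q: True}


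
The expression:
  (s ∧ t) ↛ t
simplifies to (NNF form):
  False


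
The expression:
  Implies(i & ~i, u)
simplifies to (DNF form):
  True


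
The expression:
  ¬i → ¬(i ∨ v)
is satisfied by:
  {i: True, v: False}
  {v: False, i: False}
  {v: True, i: True}


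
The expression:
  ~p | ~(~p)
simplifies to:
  True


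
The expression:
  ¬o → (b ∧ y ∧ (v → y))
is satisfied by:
  {b: True, o: True, y: True}
  {b: True, o: True, y: False}
  {o: True, y: True, b: False}
  {o: True, y: False, b: False}
  {b: True, y: True, o: False}


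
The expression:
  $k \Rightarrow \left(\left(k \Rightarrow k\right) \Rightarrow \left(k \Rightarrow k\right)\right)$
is always true.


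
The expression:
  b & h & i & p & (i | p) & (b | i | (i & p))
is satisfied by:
  {h: True, i: True, p: True, b: True}


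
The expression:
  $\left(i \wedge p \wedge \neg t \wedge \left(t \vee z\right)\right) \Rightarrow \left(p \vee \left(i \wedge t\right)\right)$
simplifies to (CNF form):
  $\text{True}$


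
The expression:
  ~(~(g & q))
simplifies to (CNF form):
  g & q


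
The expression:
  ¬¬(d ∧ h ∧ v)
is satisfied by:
  {h: True, d: True, v: True}


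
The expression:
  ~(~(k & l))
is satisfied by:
  {k: True, l: True}


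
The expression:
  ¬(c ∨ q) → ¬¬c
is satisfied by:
  {q: True, c: True}
  {q: True, c: False}
  {c: True, q: False}


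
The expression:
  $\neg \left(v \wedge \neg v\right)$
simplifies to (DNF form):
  $\text{True}$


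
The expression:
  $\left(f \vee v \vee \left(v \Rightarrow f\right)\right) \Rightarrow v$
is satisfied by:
  {v: True}


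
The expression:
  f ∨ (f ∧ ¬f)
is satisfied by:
  {f: True}


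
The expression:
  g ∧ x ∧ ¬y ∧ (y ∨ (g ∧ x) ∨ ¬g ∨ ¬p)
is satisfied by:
  {x: True, g: True, y: False}


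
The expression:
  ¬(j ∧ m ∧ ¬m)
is always true.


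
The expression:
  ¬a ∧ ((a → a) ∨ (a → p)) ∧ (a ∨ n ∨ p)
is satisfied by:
  {n: True, p: True, a: False}
  {n: True, p: False, a: False}
  {p: True, n: False, a: False}


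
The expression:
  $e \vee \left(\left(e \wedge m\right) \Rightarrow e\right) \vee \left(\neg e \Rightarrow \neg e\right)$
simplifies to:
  $\text{True}$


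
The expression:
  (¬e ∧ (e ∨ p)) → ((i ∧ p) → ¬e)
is always true.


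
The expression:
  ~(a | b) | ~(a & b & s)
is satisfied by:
  {s: False, a: False, b: False}
  {b: True, s: False, a: False}
  {a: True, s: False, b: False}
  {b: True, a: True, s: False}
  {s: True, b: False, a: False}
  {b: True, s: True, a: False}
  {a: True, s: True, b: False}


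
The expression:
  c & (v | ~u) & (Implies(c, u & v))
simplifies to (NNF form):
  c & u & v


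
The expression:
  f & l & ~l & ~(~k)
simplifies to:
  False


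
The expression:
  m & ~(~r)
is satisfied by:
  {r: True, m: True}


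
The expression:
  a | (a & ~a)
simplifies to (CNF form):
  a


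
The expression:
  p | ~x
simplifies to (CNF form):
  p | ~x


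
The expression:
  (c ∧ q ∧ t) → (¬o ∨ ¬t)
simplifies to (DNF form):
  ¬c ∨ ¬o ∨ ¬q ∨ ¬t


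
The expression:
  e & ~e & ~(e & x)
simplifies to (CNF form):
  False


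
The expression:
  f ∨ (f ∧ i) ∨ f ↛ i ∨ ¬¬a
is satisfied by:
  {a: True, f: True}
  {a: True, f: False}
  {f: True, a: False}


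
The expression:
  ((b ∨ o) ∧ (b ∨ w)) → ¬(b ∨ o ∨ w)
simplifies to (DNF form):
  (¬b ∧ ¬o) ∨ (¬b ∧ ¬w)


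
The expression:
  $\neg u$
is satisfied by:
  {u: False}


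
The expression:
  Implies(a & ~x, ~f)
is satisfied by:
  {x: True, a: False, f: False}
  {a: False, f: False, x: False}
  {f: True, x: True, a: False}
  {f: True, a: False, x: False}
  {x: True, a: True, f: False}
  {a: True, x: False, f: False}
  {f: True, a: True, x: True}


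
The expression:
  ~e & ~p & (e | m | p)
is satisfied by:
  {m: True, e: False, p: False}


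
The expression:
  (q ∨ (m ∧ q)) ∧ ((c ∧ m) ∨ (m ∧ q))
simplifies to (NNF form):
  m ∧ q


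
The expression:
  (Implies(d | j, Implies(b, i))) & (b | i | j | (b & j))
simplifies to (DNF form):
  i | (j & ~b) | (b & ~d & ~j)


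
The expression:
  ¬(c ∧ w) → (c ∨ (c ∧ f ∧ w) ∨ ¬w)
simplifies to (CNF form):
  c ∨ ¬w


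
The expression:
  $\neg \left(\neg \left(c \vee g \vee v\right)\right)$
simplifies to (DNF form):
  $c \vee g \vee v$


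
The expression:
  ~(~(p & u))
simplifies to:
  p & u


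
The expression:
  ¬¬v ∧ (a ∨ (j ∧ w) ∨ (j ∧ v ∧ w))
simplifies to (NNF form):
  v ∧ (a ∨ j) ∧ (a ∨ w)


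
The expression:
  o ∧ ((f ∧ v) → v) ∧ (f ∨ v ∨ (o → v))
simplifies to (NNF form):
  o ∧ (f ∨ v)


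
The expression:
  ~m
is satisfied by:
  {m: False}


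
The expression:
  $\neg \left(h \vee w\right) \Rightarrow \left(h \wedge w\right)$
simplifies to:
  $h \vee w$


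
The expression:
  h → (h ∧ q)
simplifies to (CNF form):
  q ∨ ¬h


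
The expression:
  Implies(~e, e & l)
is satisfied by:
  {e: True}


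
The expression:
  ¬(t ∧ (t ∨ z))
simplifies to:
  ¬t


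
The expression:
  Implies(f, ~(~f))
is always true.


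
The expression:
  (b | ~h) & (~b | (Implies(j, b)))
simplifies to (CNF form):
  b | ~h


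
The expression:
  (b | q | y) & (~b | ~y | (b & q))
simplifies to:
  q | (b & ~y) | (y & ~b)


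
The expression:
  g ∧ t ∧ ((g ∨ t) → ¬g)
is never true.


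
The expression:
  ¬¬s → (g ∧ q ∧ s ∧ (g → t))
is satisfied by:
  {q: True, t: True, g: True, s: False}
  {q: True, t: True, g: False, s: False}
  {q: True, g: True, t: False, s: False}
  {q: True, g: False, t: False, s: False}
  {t: True, g: True, q: False, s: False}
  {t: True, q: False, g: False, s: False}
  {t: False, g: True, q: False, s: False}
  {t: False, q: False, g: False, s: False}
  {q: True, s: True, t: True, g: True}


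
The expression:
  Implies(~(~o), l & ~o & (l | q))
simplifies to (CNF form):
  ~o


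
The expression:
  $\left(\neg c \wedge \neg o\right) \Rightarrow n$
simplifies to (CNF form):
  $c \vee n \vee o$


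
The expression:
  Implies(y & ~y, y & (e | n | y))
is always true.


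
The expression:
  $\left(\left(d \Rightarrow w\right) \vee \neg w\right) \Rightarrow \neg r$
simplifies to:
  $\neg r$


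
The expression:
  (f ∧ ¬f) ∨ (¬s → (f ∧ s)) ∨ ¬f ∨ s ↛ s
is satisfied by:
  {s: True, f: False}
  {f: False, s: False}
  {f: True, s: True}


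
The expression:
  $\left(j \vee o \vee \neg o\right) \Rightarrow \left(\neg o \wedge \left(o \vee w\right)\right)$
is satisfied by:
  {w: True, o: False}


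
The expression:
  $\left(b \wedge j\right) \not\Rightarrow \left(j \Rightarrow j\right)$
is never true.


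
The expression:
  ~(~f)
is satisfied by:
  {f: True}


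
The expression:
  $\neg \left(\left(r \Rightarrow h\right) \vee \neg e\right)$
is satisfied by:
  {r: True, e: True, h: False}


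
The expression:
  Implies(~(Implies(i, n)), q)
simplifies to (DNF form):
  n | q | ~i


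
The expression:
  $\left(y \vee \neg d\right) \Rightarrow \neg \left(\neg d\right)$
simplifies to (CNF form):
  $d$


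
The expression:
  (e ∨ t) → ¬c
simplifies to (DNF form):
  (¬e ∧ ¬t) ∨ ¬c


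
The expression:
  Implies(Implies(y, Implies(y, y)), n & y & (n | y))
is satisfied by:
  {y: True, n: True}


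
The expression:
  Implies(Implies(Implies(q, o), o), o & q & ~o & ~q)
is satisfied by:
  {q: False, o: False}


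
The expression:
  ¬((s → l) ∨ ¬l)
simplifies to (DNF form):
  False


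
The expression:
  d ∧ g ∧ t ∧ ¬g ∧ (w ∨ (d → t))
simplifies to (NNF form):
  False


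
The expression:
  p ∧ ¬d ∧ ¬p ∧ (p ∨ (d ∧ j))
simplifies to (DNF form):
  False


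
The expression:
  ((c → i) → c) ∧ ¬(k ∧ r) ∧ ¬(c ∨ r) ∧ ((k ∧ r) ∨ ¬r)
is never true.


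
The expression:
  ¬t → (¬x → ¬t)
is always true.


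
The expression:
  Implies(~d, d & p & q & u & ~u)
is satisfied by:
  {d: True}


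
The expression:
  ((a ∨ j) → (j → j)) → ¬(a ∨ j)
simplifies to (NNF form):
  ¬a ∧ ¬j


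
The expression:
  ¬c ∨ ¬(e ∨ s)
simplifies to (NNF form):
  (¬e ∧ ¬s) ∨ ¬c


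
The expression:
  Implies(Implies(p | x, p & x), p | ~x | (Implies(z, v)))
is always true.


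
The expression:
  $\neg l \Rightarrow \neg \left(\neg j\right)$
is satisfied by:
  {l: True, j: True}
  {l: True, j: False}
  {j: True, l: False}


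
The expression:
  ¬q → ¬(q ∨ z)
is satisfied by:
  {q: True, z: False}
  {z: False, q: False}
  {z: True, q: True}


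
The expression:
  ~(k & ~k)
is always true.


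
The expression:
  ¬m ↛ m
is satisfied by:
  {m: False}


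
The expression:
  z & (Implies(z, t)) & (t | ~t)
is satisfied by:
  {t: True, z: True}


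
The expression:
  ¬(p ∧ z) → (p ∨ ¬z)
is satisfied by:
  {p: True, z: False}
  {z: False, p: False}
  {z: True, p: True}


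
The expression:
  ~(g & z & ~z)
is always true.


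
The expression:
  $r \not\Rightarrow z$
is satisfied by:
  {r: True, z: False}


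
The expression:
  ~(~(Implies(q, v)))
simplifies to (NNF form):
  v | ~q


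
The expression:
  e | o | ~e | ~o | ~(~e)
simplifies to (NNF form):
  True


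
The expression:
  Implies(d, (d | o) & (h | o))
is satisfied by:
  {o: True, h: True, d: False}
  {o: True, h: False, d: False}
  {h: True, o: False, d: False}
  {o: False, h: False, d: False}
  {d: True, o: True, h: True}
  {d: True, o: True, h: False}
  {d: True, h: True, o: False}


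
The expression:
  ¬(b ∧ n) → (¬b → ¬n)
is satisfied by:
  {b: True, n: False}
  {n: False, b: False}
  {n: True, b: True}


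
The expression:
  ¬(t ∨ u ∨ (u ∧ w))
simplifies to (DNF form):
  ¬t ∧ ¬u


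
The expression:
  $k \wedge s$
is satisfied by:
  {s: True, k: True}


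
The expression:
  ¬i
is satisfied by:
  {i: False}


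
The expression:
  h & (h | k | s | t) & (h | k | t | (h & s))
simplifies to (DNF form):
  h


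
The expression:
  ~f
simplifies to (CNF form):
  ~f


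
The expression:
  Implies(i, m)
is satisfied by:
  {m: True, i: False}
  {i: False, m: False}
  {i: True, m: True}


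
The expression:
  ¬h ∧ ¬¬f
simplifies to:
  f ∧ ¬h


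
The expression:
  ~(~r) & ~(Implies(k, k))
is never true.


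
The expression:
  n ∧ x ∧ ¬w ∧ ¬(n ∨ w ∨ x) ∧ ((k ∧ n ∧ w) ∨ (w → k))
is never true.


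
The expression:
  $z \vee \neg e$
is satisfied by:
  {z: True, e: False}
  {e: False, z: False}
  {e: True, z: True}


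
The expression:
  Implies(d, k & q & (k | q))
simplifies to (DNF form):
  ~d | (k & q)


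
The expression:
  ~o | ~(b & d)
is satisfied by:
  {o: False, d: False, b: False}
  {b: True, o: False, d: False}
  {d: True, o: False, b: False}
  {b: True, d: True, o: False}
  {o: True, b: False, d: False}
  {b: True, o: True, d: False}
  {d: True, o: True, b: False}


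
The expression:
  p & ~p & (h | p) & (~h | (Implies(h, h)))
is never true.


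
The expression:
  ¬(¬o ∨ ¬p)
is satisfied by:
  {p: True, o: True}


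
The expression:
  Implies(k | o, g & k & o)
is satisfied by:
  {g: True, o: False, k: False}
  {g: False, o: False, k: False}
  {o: True, k: True, g: True}


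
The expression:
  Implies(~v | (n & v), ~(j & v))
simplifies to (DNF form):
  ~j | ~n | ~v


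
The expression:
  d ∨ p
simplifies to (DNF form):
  d ∨ p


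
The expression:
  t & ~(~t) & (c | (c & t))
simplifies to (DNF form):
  c & t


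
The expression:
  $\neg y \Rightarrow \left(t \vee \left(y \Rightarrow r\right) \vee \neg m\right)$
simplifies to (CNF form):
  $\text{True}$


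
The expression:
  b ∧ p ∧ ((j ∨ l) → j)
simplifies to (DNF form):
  (b ∧ j ∧ p) ∨ (b ∧ p ∧ ¬l)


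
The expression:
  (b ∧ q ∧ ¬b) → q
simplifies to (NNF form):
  True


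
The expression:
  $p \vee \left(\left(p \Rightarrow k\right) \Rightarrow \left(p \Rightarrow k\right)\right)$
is always true.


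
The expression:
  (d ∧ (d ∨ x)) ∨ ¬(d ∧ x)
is always true.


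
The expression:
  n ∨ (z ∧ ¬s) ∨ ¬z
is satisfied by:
  {n: True, s: False, z: False}
  {s: False, z: False, n: False}
  {n: True, z: True, s: False}
  {z: True, s: False, n: False}
  {n: True, s: True, z: False}
  {s: True, n: False, z: False}
  {n: True, z: True, s: True}


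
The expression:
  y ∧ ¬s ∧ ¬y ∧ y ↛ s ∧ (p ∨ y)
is never true.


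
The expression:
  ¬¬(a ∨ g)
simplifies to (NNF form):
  a ∨ g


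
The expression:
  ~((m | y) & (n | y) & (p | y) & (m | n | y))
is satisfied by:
  {y: False, p: False, m: False, n: False}
  {n: True, y: False, p: False, m: False}
  {m: True, y: False, p: False, n: False}
  {n: True, m: True, y: False, p: False}
  {p: True, n: False, y: False, m: False}
  {n: True, p: True, y: False, m: False}
  {m: True, p: True, n: False, y: False}


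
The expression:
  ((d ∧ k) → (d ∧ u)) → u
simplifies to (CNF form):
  (d ∨ u) ∧ (k ∨ u)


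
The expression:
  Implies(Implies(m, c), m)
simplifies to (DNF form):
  m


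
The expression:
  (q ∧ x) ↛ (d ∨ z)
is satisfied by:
  {x: True, q: True, d: False, z: False}


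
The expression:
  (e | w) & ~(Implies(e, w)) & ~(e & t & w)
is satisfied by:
  {e: True, w: False}


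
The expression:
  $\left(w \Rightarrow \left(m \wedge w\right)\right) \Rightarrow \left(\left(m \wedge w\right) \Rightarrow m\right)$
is always true.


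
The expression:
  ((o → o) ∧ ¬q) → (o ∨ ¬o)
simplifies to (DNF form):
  True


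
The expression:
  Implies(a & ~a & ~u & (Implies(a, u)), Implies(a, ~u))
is always true.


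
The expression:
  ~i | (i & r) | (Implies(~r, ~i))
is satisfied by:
  {r: True, i: False}
  {i: False, r: False}
  {i: True, r: True}


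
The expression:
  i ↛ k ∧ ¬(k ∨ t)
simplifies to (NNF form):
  i ∧ ¬k ∧ ¬t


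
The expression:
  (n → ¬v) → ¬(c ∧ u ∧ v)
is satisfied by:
  {n: True, u: False, v: False, c: False}
  {n: False, u: False, v: False, c: False}
  {n: True, c: True, u: False, v: False}
  {c: True, n: False, u: False, v: False}
  {n: True, v: True, c: False, u: False}
  {v: True, c: False, u: False, n: False}
  {n: True, c: True, v: True, u: False}
  {c: True, v: True, n: False, u: False}
  {n: True, u: True, c: False, v: False}
  {u: True, c: False, v: False, n: False}
  {n: True, c: True, u: True, v: False}
  {c: True, u: True, n: False, v: False}
  {n: True, v: True, u: True, c: False}
  {v: True, u: True, c: False, n: False}
  {n: True, c: True, v: True, u: True}
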